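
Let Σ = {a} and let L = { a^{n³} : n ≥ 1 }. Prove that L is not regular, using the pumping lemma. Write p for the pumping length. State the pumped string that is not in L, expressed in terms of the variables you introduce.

a^{p³+k}

Toward a contradiction, assume L is regular with pumping length p.
Take w = a^{p³} ∈ L with |w| = p³ ≥ p.
By the pumping lemma, w = xyz with |xy| ≤ p and y is nonempty.
Then y = a^k for some k with 1 ≤ k ≤ p.
Pump with i = 2: xy^2z = a^{p³+k}. Since 1 ≤ k ≤ p, p³ < p³+k ≤ p³+p < p³+3p²+3p+1 = (p+1)³, so p³+k is not a perfect cube. So xy^2z ∉ L.
Contradiction. Therefore L is not regular.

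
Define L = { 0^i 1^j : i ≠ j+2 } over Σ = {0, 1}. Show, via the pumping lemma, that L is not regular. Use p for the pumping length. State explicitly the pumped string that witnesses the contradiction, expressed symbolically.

0^{p+p!} 1^{p+p!-2}

Suppose for contradiction that L is regular, and let p be the pumping length.
Choose w = 0^p 1^{p+p!-2}. Since p ≠ (p+p!-2)+2 = p+p!, w ∈ L; and |w| ≥ p.
Write w = xyz as guaranteed by the lemma, with |xy| ≤ p and |y| > 0.
Because |xy| ≤ p and w begins with p copies of 0, we have y = 0^k with 1 ≤ k ≤ p.
Since 1 ≤ k ≤ p, k divides p!; set t = 1 + p!/k. Then xy^t z has p + (p!/k)·k = p + p! copies of 0. Now the 0-count is p+p! and (1-count)+2 = (p+p!-2)+2 = p+p!, so i ≠ j+2 fails. So xy^t z = 0^{p+p!} 1^{p+p!-2} ∉ L.
This contradicts the pumping lemma, so L is not regular.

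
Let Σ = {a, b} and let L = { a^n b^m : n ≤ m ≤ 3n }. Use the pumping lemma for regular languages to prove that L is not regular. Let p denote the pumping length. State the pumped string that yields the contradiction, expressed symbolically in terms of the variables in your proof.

a^{p+k} b^p

Suppose for contradiction that L is regular, and let p be the pumping length.
Take w = a^p b^p ∈ L (since p ≤ p ≤ 3p), with |w| = 2p ≥ p.
Write w = xyz as guaranteed by the lemma, with |xy| ≤ p and |y| > 0.
Because |xy| ≤ p and w begins with p copies of a, we have y = a^k with 1 ≤ k ≤ p.
Pump with i = 2: xy^2z = a^{p+k} b^p. Now n = p+k > p = m, so the condition n ≤ m fails. Thus xy^2z ∉ L.
Contradiction. Therefore L is not regular.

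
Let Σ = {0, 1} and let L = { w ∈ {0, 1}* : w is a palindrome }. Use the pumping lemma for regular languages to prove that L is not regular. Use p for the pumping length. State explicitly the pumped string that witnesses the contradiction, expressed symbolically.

Toward a contradiction, assume L is regular with pumping length p.
Take w = 0^p 1 0^p, a palindrome of length 2p+1 ≥ p.
By the pumping lemma, w = xyz with |xy| ≤ p and |y| > 0.
The first p characters of w are 0's, so xy (and hence y) consists only of 0's. Write y = 0^k, 1 ≤ k ≤ p.
Pump with i = 2: xy^2z = 0^{p+k} 1 0^p. Its reverse is 0^p 1 0^{p+k}, which differs from xy^2z since k ≥ 1. So xy^2z is not a palindrome and xy^2z ∉ L.
Contradiction. Therefore L is not regular.

0^{p+k} 1 0^p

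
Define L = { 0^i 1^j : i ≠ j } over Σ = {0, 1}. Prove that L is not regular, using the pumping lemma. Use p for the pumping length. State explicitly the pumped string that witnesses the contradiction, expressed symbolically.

Assume L is regular. Let p be the pumping length given by the pumping lemma.
Choose w = 0^p 1^{p+p!}. Since p ≠ p+p!, w ∈ L; and |w| ≥ p.
Write w = xyz as guaranteed by the lemma, with |xy| ≤ p and |y| > 0.
The first p characters of w are 0's, so xy (and hence y) consists only of 0's. Write y = 0^k, 1 ≤ k ≤ p.
Since 1 ≤ k ≤ p, k divides p!; set t = 1 + p!/k. Then xy^t z has p + (p!/k)·k = p + p! copies of 0. Now the 0-count equals the 1-count, so i ≠ j fails. So xy^t z = 0^{p+p!} 1^{p+p!} ∉ L.
Contradiction. Therefore L is not regular.

0^{p+p!} 1^{p+p!}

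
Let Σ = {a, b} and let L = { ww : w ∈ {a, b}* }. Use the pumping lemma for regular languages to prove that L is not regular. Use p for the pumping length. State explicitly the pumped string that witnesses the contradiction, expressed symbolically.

a^{p+k} b^p a^p b^p

Toward a contradiction, assume L is regular with pumping length p.
Take w = a^p b^p a^p b^p = uu where u = a^pb^p; then w ∈ L and |w| = 4p ≥ p.
The pumping lemma gives a decomposition w = xyz where |xy| ≤ p and y is nonempty.
Since the first p symbols of w are all a's and |xy| ≤ p, y lies entirely in the leading a-block: y = a^k for some k with 1 ≤ k ≤ p.
Pump with i = 2: xy^2z = a^{p+k} b^p a^p b^p, of length 4p+k. Suppose this equals vv. The string starts with a and ends with b, so v does too; thus the boundary between the two copies of v is a b→a transition. There is exactly one such transition, at position 2p+k, so |v| = 2p+k and |vv| = 4p+2k ≠ 4p+k since k ≥ 1. So xy^2z ∉ L.
Contradiction. Therefore L is not regular.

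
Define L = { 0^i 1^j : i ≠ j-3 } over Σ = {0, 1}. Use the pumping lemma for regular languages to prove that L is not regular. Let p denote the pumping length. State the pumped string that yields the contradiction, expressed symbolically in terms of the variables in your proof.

Toward a contradiction, assume L is regular with pumping length p.
Choose w = 0^p 1^{p+p!+3}. Since p ≠ (p+p!+3)-3 = p+p!, w ∈ L; and |w| ≥ p.
Write w = xyz as guaranteed by the lemma, with |xy| ≤ p and y is nonempty.
The first p characters of w are 0's, so xy (and hence y) consists only of 0's. Write y = 0^k, 1 ≤ k ≤ p.
Since 1 ≤ k ≤ p, k divides p!; set t = 1 + p!/k. Then xy^t z has p + (p!/k)·k = p + p! copies of 0. Now the 0-count is p+p! and (1-count)-3 = (p+p!+3)-3 = p+p!, so i ≠ j-3 fails. So xy^t z = 0^{p+p!} 1^{p+p!+3} ∉ L.
This is a contradiction; hence L is not regular.

0^{p+p!} 1^{p+p!+3}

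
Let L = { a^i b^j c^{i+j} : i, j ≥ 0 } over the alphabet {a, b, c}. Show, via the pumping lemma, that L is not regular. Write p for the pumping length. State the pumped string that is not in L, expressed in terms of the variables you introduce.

a^{p+k} b^p c^{2p}

Suppose for contradiction that L is regular, and let p be the pumping length.
Take w = a^p b^p c^{2p} ∈ L (with i=j=p, i+j=2p), |w| = 4p ≥ p.
By the pumping lemma, w = xyz with |xy| ≤ p and |y| > 0.
Since the first p symbols of w are all a's and |xy| ≤ p, y lies entirely in the leading a-block: y = a^k for some k with 1 ≤ k ≤ p.
Consider xy^2z = a^{p+k} b^p c^{2p}. Now the a- and b-counts sum to 2p+k, but the c-count is 2p ≠ 2p+k. So xy^2z ∉ L.
This is a contradiction; hence L is not regular.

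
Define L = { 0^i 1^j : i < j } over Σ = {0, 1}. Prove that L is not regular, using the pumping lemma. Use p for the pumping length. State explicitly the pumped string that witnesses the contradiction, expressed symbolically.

Assume L is regular; let p be its pumping constant.
Choose w = 0^p 1^{p+1} ∈ L, with |w| = 2p+1 ≥ p.
The pumping lemma gives a decomposition w = xyz where |xy| ≤ p and |y| ≥ 1.
Because |xy| ≤ p and w begins with p copies of 0, we have y = 0^k with 1 ≤ k ≤ p.
Consider xy^2z = 0^{p+k} 1^{p+1}. Since k ≥ 1, the 0-count p+k is at least p+1, so i < j fails; thus xy^2z ∉ L.
This contradicts the pumping lemma, so L is not regular.

0^{p+k} 1^{p+1}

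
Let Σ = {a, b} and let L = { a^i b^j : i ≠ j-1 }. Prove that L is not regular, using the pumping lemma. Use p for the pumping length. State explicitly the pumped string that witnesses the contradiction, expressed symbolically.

Assume L is regular; let p be its pumping constant.
Choose w = a^p b^{p+p!+1}. Since p ≠ (p+p!+1)-1 = p+p!, w ∈ L; and |w| ≥ p.
The pumping lemma gives a decomposition w = xyz where |xy| ≤ p and |y| ≥ 1.
The first p characters of w are a's, so xy (and hence y) consists only of a's. Write y = a^k, 1 ≤ k ≤ p.
Since 1 ≤ k ≤ p, k divides p!; set t = 1 + p!/k. Then xy^t z has p + (p!/k)·k = p + p! copies of a. Now the a-count is p+p! and (b-count)-1 = (p+p!+1)-1 = p+p!, so i ≠ j-1 fails. So xy^t z = a^{p+p!} b^{p+p!+1} ∉ L.
Contradiction. Therefore L is not regular.

a^{p+p!} b^{p+p!+1}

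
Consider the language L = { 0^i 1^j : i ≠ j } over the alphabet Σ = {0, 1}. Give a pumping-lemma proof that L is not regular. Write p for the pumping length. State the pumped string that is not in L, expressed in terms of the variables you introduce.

0^{p+p!} 1^{p+p!}

Assume L is regular; let p be its pumping constant.
Choose w = 0^p 1^{p+p!}. Since p ≠ p+p!, w ∈ L; and |w| ≥ p.
The pumping lemma gives a decomposition w = xyz where |xy| ≤ p and |y| ≥ 1.
Because |xy| ≤ p and w begins with p copies of 0, we have y = 0^k with 1 ≤ k ≤ p.
Since 1 ≤ k ≤ p, k divides p!; set t = 1 + p!/k. Then xy^t z has p + (p!/k)·k = p + p! copies of 0. Now the 0-count equals the 1-count, so i ≠ j fails. So xy^t z = 0^{p+p!} 1^{p+p!} ∉ L.
This contradicts the pumping lemma, so L is not regular.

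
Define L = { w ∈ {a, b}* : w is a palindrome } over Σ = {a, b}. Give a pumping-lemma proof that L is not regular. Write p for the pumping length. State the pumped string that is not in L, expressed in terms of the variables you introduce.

Assume L is regular; let p be its pumping constant.
Take w = a^p b a^p, a palindrome of length 2p+1 ≥ p.
The pumping lemma gives a decomposition w = xyz where |xy| ≤ p and |y| ≥ 1.
Since the first p symbols of w are all a's and |xy| ≤ p, y lies entirely in the leading a-block: y = a^k for some k with 1 ≤ k ≤ p.
Pump with i = 2: xy^2z = a^{p+k} b a^p. Its reverse is a^p b a^{p+k}, which differs from xy^2z since k ≥ 1. So xy^2z is not a palindrome and xy^2z ∉ L.
This contradicts the pumping lemma, so L is not regular.

a^{p+k} b a^p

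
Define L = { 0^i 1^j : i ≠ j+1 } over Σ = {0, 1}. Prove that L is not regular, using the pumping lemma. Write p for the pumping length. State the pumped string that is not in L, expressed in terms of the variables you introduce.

0^{p+p!} 1^{p+p!-1}

Assume L is regular; let p be its pumping constant.
Choose w = 0^p 1^{p+p!-1}. Since p ≠ (p+p!-1)+1 = p+p!, w ∈ L; and |w| ≥ p.
The pumping lemma gives a decomposition w = xyz where |xy| ≤ p and |y| ≥ 1.
Because |xy| ≤ p and w begins with p copies of 0, we have y = 0^k with 1 ≤ k ≤ p.
Since 1 ≤ k ≤ p, k divides p!; set t = 1 + p!/k. Then xy^t z has p + (p!/k)·k = p + p! copies of 0. Now the 0-count is p+p! and (1-count)+1 = (p+p!-1)+1 = p+p!, so i ≠ j+1 fails. So xy^t z = 0^{p+p!} 1^{p+p!-1} ∉ L.
Contradiction. Therefore L is not regular.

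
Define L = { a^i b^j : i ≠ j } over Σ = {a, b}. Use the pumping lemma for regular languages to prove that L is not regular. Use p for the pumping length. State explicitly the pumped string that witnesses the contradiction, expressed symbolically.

a^{p+p!} b^{p+p!}

Suppose for contradiction that L is regular, and let p be the pumping length.
Choose w = a^p b^{p+p!}. Since p ≠ p+p!, w ∈ L; and |w| ≥ p.
The pumping lemma gives a decomposition w = xyz where |xy| ≤ p and y is nonempty.
Because |xy| ≤ p and w begins with p copies of a, we have y = a^k with 1 ≤ k ≤ p.
Since 1 ≤ k ≤ p, k divides p!; set t = 1 + p!/k. Then xy^t z has p + (p!/k)·k = p + p! copies of a. Now the a-count equals the b-count, so i ≠ j fails. So xy^t z = a^{p+p!} b^{p+p!} ∉ L.
This contradicts the pumping lemma, so L is not regular.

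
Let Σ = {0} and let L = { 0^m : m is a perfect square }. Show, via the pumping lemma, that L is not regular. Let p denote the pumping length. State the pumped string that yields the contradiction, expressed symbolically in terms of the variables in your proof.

0^{p²+k}

Assume L is regular; let p be its pumping constant.
Take w = 0^{p²} ∈ L with |w| = p² ≥ p.
The pumping lemma gives a decomposition w = xyz where |xy| ≤ p and |y| > 0.
Then y = 0^k for some k with 1 ≤ k ≤ p.
Pump with i = 2: xy^2z = 0^{p²+k}. Since 1 ≤ k ≤ p, p² < p²+k ≤ p²+p < (p+1)², so p²+k lies strictly between consecutive squares and is not a perfect square. So xy^2z ∉ L.
This contradicts the pumping lemma, so L is not regular.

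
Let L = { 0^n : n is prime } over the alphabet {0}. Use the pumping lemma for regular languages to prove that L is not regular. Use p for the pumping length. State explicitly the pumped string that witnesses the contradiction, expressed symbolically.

Suppose for contradiction that L is regular, and let p be the pumping length.
Let q be a prime with q ≥ p+2 (infinitely many primes exist), and take w = 0^q ∈ L with |w| = q ≥ p.
By the pumping lemma, w = xyz with |xy| ≤ p and |y| > 0.
Then y = 0^k for some k with 1 ≤ k ≤ p.
Since 1 ≤ k ≤ p, |xz| = q-k. Pump with i = q+1: |xy^{q+1}z| = (q-k)+(q+1)k = q+qk = q(1+k), which is composite (both factors ≥ 2). So xy^{q+1}z = 0^{q(1+k)} ∉ L.
Contradiction. Therefore L is not regular.

0^{q(1+k)}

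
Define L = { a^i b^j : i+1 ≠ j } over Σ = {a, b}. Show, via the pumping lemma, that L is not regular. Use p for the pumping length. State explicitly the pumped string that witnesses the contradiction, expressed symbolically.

Assume L is regular. Let p be the pumping length given by the pumping lemma.
Choose w = a^p b^{p+p!+1}. Since p ≠ (p+p!+1)-1 = p+p!, w ∈ L; and |w| ≥ p.
The pumping lemma gives a decomposition w = xyz where |xy| ≤ p and |y| ≥ 1.
Since the first p symbols of w are all a's and |xy| ≤ p, y lies entirely in the leading a-block: y = a^k for some k with 1 ≤ k ≤ p.
Since 1 ≤ k ≤ p, k divides p!; set t = 1 + p!/k. Then xy^t z has p + (p!/k)·k = p + p! copies of a. Now the a-count is p+p! and (b-count)-1 = (p+p!+1)-1 = p+p!, so i+1 ≠ j fails. So xy^t z = a^{p+p!} b^{p+p!+1} ∉ L.
This is a contradiction; hence L is not regular.

a^{p+p!} b^{p+p!+1}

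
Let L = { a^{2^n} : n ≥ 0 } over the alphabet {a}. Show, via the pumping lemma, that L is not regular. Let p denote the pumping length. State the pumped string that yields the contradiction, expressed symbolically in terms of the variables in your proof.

Assume L is regular; let p be its pumping constant.
Take w = a^{2^p} ∈ L with |w| = 2^p ≥ p.
The pumping lemma gives a decomposition w = xyz where |xy| ≤ p and |y| ≥ 1.
Then y = a^k for some k with 1 ≤ k ≤ p.
Pump with i = 2: xy^2z = a^{2^p+k}. Since 1 ≤ k ≤ p < 2^p, we have 2^p < 2^p+k < 2^{p+1}, so 2^p+k is not a power of 2. So xy^2z ∉ L.
Contradiction. Therefore L is not regular.

a^{2^p+k}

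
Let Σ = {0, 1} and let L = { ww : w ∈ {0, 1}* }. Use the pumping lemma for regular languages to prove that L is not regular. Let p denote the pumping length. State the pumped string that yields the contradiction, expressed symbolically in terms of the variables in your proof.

Assume L is regular; let p be its pumping constant.
Take w = 0^p 1^p 0^p 1^p = uu where u = 0^p1^p; then w ∈ L and |w| = 4p ≥ p.
Write w = xyz as guaranteed by the lemma, with |xy| ≤ p and |y| > 0.
Because |xy| ≤ p and w begins with p copies of 0, we have y = 0^k with 1 ≤ k ≤ p.
Pump with i = 2: xy^2z = 0^{p+k} 1^p 0^p 1^p, of length 4p+k. Suppose this equals vv. The string starts with 0 and ends with 1, so v does too; thus the boundary between the two copies of v is a 1→0 transition. There is exactly one such transition, at position 2p+k, so |v| = 2p+k and |vv| = 4p+2k ≠ 4p+k since k ≥ 1. So xy^2z ∉ L.
Contradiction. Therefore L is not regular.

0^{p+k} 1^p 0^p 1^p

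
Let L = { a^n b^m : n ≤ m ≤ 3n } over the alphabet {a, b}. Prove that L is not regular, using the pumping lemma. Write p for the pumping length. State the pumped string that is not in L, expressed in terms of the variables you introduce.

a^{p+k} b^p

Toward a contradiction, assume L is regular with pumping length p.
Take w = a^p b^p ∈ L (since p ≤ p ≤ 3p), with |w| = 2p ≥ p.
Write w = xyz as guaranteed by the lemma, with |xy| ≤ p and |y| ≥ 1.
Because |xy| ≤ p and w begins with p copies of a, we have y = a^k with 1 ≤ k ≤ p.
Pump with i = 2: xy^2z = a^{p+k} b^p. Now n = p+k > p = m, so the condition n ≤ m fails. Thus xy^2z ∉ L.
Contradiction. Therefore L is not regular.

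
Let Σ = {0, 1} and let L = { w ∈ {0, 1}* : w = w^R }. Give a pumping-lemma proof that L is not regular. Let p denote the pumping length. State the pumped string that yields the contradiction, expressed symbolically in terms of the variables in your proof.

0^{p+k} 1 0^p

Assume L is regular; let p be its pumping constant.
Take w = 0^p 1 0^p, a palindrome of length 2p+1 ≥ p.
The pumping lemma gives a decomposition w = xyz where |xy| ≤ p and y is nonempty.
Because |xy| ≤ p and w begins with p copies of 0, we have y = 0^k with 1 ≤ k ≤ p.
Pump with i = 2: xy^2z = 0^{p+k} 1 0^p. Its reverse is 0^p 1 0^{p+k}, which differs from xy^2z since k ≥ 1. So xy^2z is not a palindrome and xy^2z ∉ L.
Contradiction. Therefore L is not regular.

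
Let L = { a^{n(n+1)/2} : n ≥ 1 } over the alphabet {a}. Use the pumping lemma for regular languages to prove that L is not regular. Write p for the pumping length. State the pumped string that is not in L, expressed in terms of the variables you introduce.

a^{p(p+1)/2+k}

Assume L is regular. Let p be the pumping length given by the pumping lemma.
Take w = a^{p(p+1)/2} ∈ L with |w| = p(p+1)/2 ≥ p.
By the pumping lemma, w = xyz with |xy| ≤ p and |y| > 0.
Then y = a^k for some k with 1 ≤ k ≤ p.
Pump with i = 2: xy^2z = a^{p(p+1)/2+k}. Since 1 ≤ k ≤ p, p(p+1)/2 < p(p+1)/2+k ≤ p(p+1)/2+p < (p+1)(p+2)/2, so p(p+1)/2+k is strictly between consecutive triangular numbers. So xy^2z ∉ L.
Contradiction. Therefore L is not regular.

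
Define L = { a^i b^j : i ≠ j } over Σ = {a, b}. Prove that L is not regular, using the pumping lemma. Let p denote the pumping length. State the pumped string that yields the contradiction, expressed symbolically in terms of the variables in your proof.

Assume L is regular; let p be its pumping constant.
Choose w = a^p b^{p+p!}. Since p ≠ p+p!, w ∈ L; and |w| ≥ p.
The pumping lemma gives a decomposition w = xyz where |xy| ≤ p and |y| ≥ 1.
Because |xy| ≤ p and w begins with p copies of a, we have y = a^k with 1 ≤ k ≤ p.
Since 1 ≤ k ≤ p, k divides p!; set t = 1 + p!/k. Then xy^t z has p + (p!/k)·k = p + p! copies of a. Now the a-count equals the b-count, so i ≠ j fails. So xy^t z = a^{p+p!} b^{p+p!} ∉ L.
Contradiction. Therefore L is not regular.

a^{p+p!} b^{p+p!}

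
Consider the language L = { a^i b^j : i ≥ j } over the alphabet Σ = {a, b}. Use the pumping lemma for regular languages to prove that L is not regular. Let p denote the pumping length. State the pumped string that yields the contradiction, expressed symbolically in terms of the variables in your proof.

a^{p-k} b^p

Suppose for contradiction that L is regular, and let p be the pumping length.
Choose w = a^p b^p ∈ L, with |w| = 2p ≥ p.
Write w = xyz as guaranteed by the lemma, with |xy| ≤ p and |y| > 0.
Because |xy| ≤ p and w begins with p copies of a, we have y = a^k with 1 ≤ k ≤ p.
Consider xy^0z = xz = a^{p-k} b^p. Since k ≥ 1, the a-count p-k is less than p, so i ≥ j fails; thus xz ∉ L.
This is a contradiction; hence L is not regular.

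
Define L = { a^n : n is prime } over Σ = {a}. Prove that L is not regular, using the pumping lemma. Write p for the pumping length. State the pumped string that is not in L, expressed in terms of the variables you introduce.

a^{q(1+k)}

Toward a contradiction, assume L is regular with pumping length p.
Let q be a prime with q ≥ p+2 (infinitely many primes exist), and take w = a^q ∈ L with |w| = q ≥ p.
The pumping lemma gives a decomposition w = xyz where |xy| ≤ p and |y| > 0.
Then y = a^k for some k with 1 ≤ k ≤ p.
Since 1 ≤ k ≤ p, |xz| = q-k. Pump with i = q+1: |xy^{q+1}z| = (q-k)+(q+1)k = q+qk = q(1+k), which is composite (both factors ≥ 2). So xy^{q+1}z = a^{q(1+k)} ∉ L.
Contradiction. Therefore L is not regular.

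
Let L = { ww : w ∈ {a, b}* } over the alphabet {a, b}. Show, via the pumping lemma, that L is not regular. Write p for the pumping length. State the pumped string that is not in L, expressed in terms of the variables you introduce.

Assume L is regular. Let p be the pumping length given by the pumping lemma.
Take w = a^p b^p a^p b^p = uu where u = a^pb^p; then w ∈ L and |w| = 4p ≥ p.
Write w = xyz as guaranteed by the lemma, with |xy| ≤ p and |y| > 0.
Because |xy| ≤ p and w begins with p copies of a, we have y = a^k with 1 ≤ k ≤ p.
Pump with i = 2: xy^2z = a^{p+k} b^p a^p b^p, of length 4p+k. Suppose this equals vv. The string starts with a and ends with b, so v does too; thus the boundary between the two copies of v is a b→a transition. There is exactly one such transition, at position 2p+k, so |v| = 2p+k and |vv| = 4p+2k ≠ 4p+k since k ≥ 1. So xy^2z ∉ L.
This is a contradiction; hence L is not regular.

a^{p+k} b^p a^p b^p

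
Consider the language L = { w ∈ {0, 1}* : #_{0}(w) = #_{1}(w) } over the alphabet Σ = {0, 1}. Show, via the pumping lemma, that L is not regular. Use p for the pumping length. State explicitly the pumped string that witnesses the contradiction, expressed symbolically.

0^{p+k} 1^p

Suppose for contradiction that L is regular, and let p be the pumping length.
Choose w = 0^p 1^p ∈ L with |w| = 2p ≥ p.
By the pumping lemma, w = xyz with |xy| ≤ p and |y| > 0.
Because |xy| ≤ p and w begins with p copies of 0, we have y = 0^k with 1 ≤ k ≤ p.
Pump with i = 2: xy^2z = 0^{p+k} 1^p has p+k occurrences of 0 but only p of 1. Since k ≥ 1 the counts differ, so xy^2z ∉ L.
This contradicts the pumping lemma, so L is not regular.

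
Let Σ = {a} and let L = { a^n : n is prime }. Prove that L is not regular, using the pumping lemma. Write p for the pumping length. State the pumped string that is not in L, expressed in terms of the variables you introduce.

a^{q(1+k)}

Assume L is regular; let p be its pumping constant.
Let q be a prime with q ≥ p+2 (infinitely many primes exist), and take w = a^q ∈ L with |w| = q ≥ p.
The pumping lemma gives a decomposition w = xyz where |xy| ≤ p and |y| ≥ 1.
Then y = a^k for some k with 1 ≤ k ≤ p.
Since 1 ≤ k ≤ p, |xz| = q-k. Pump with i = q+1: |xy^{q+1}z| = (q-k)+(q+1)k = q+qk = q(1+k), which is composite (both factors ≥ 2). So xy^{q+1}z = a^{q(1+k)} ∉ L.
Contradiction. Therefore L is not regular.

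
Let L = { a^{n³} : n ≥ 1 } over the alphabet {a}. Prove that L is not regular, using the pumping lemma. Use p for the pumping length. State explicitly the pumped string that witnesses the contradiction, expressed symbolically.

Assume L is regular. Let p be the pumping length given by the pumping lemma.
Take w = a^{p³} ∈ L with |w| = p³ ≥ p.
By the pumping lemma, w = xyz with |xy| ≤ p and |y| ≥ 1.
Then y = a^k for some k with 1 ≤ k ≤ p.
Pump with i = 2: xy^2z = a^{p³+k}. Since 1 ≤ k ≤ p, p³ < p³+k ≤ p³+p < p³+3p²+3p+1 = (p+1)³, so p³+k is not a perfect cube. So xy^2z ∉ L.
This is a contradiction; hence L is not regular.

a^{p³+k}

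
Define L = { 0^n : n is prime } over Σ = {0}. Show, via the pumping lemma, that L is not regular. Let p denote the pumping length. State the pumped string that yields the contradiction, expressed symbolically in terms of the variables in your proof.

0^{q(1+k)}

Toward a contradiction, assume L is regular with pumping length p.
Let q be a prime with q ≥ p+2 (infinitely many primes exist), and take w = 0^q ∈ L with |w| = q ≥ p.
The pumping lemma gives a decomposition w = xyz where |xy| ≤ p and |y| > 0.
Then y = 0^k for some k with 1 ≤ k ≤ p.
Since 1 ≤ k ≤ p, |xz| = q-k. Pump with i = q+1: |xy^{q+1}z| = (q-k)+(q+1)k = q+qk = q(1+k), which is composite (both factors ≥ 2). So xy^{q+1}z = 0^{q(1+k)} ∉ L.
This contradicts the pumping lemma, so L is not regular.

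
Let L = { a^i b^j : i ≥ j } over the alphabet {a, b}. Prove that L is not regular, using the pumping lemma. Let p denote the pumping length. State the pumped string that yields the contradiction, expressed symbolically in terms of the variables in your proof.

a^{p-k} b^p

Assume L is regular; let p be its pumping constant.
Choose w = a^p b^p ∈ L, with |w| = 2p ≥ p.
The pumping lemma gives a decomposition w = xyz where |xy| ≤ p and |y| > 0.
Because |xy| ≤ p and w begins with p copies of a, we have y = a^k with 1 ≤ k ≤ p.
Consider xy^0z = xz = a^{p-k} b^p. Since k ≥ 1, the a-count p-k is less than p, so i ≥ j fails; thus xz ∉ L.
This contradicts the pumping lemma, so L is not regular.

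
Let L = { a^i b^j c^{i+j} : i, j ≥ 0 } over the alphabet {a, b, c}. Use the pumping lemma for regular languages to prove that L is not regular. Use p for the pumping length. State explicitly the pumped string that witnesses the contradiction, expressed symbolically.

a^{p+k} b^p c^{2p}

Toward a contradiction, assume L is regular with pumping length p.
Take w = a^p b^p c^{2p} ∈ L (with i=j=p, i+j=2p), |w| = 4p ≥ p.
The pumping lemma gives a decomposition w = xyz where |xy| ≤ p and |y| > 0.
Because |xy| ≤ p and w begins with p copies of a, we have y = a^k with 1 ≤ k ≤ p.
Consider xy^2z = a^{p+k} b^p c^{2p}. Now the a- and b-counts sum to 2p+k, but the c-count is 2p ≠ 2p+k. So xy^2z ∉ L.
This is a contradiction; hence L is not regular.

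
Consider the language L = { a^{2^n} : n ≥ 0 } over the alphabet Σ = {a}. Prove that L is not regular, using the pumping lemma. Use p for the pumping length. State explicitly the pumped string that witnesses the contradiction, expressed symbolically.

Suppose for contradiction that L is regular, and let p be the pumping length.
Take w = a^{2^p} ∈ L with |w| = 2^p ≥ p.
Write w = xyz as guaranteed by the lemma, with |xy| ≤ p and |y| ≥ 1.
Then y = a^k for some k with 1 ≤ k ≤ p.
Pump with i = 2: xy^2z = a^{2^p+k}. Since 1 ≤ k ≤ p < 2^p, we have 2^p < 2^p+k < 2^{p+1}, so 2^p+k is not a power of 2. So xy^2z ∉ L.
This is a contradiction; hence L is not regular.

a^{2^p+k}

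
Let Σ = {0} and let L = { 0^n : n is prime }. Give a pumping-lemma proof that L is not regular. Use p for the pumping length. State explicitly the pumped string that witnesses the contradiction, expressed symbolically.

0^{q(1+k)}

Assume L is regular. Let p be the pumping length given by the pumping lemma.
Let q be a prime with q ≥ p+2 (infinitely many primes exist), and take w = 0^q ∈ L with |w| = q ≥ p.
By the pumping lemma, w = xyz with |xy| ≤ p and |y| > 0.
Then y = 0^k for some k with 1 ≤ k ≤ p.
Since 1 ≤ k ≤ p, |xz| = q-k. Pump with i = q+1: |xy^{q+1}z| = (q-k)+(q+1)k = q+qk = q(1+k), which is composite (both factors ≥ 2). So xy^{q+1}z = 0^{q(1+k)} ∉ L.
Contradiction. Therefore L is not regular.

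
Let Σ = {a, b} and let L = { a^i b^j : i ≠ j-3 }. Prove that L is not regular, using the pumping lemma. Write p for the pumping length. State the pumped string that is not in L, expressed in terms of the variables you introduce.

Assume L is regular. Let p be the pumping length given by the pumping lemma.
Choose w = a^p b^{p+p!+3}. Since p ≠ (p+p!+3)-3 = p+p!, w ∈ L; and |w| ≥ p.
The pumping lemma gives a decomposition w = xyz where |xy| ≤ p and |y| ≥ 1.
Because |xy| ≤ p and w begins with p copies of a, we have y = a^k with 1 ≤ k ≤ p.
Since 1 ≤ k ≤ p, k divides p!; set t = 1 + p!/k. Then xy^t z has p + (p!/k)·k = p + p! copies of a. Now the a-count is p+p! and (b-count)-3 = (p+p!+3)-3 = p+p!, so i ≠ j-3 fails. So xy^t z = a^{p+p!} b^{p+p!+3} ∉ L.
Contradiction. Therefore L is not regular.

a^{p+p!} b^{p+p!+3}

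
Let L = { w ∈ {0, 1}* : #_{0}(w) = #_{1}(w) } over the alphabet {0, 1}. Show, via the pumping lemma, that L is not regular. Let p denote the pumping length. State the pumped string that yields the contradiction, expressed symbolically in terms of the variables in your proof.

Suppose for contradiction that L is regular, and let p be the pumping length.
Choose w = 0^p 1^p ∈ L with |w| = 2p ≥ p.
Write w = xyz as guaranteed by the lemma, with |xy| ≤ p and |y| ≥ 1.
Because |xy| ≤ p and w begins with p copies of 0, we have y = 0^k with 1 ≤ k ≤ p.
Pump with i = 2: xy^2z = 0^{p+k} 1^p has p+k occurrences of 0 but only p of 1. Since k ≥ 1 the counts differ, so xy^2z ∉ L.
This is a contradiction; hence L is not regular.

0^{p+k} 1^p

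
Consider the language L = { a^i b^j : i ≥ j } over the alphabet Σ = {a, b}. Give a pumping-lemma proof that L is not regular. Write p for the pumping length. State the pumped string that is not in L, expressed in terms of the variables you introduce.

Toward a contradiction, assume L is regular with pumping length p.
Choose w = a^p b^p ∈ L, with |w| = 2p ≥ p.
The pumping lemma gives a decomposition w = xyz where |xy| ≤ p and |y| > 0.
The first p characters of w are a's, so xy (and hence y) consists only of a's. Write y = a^k, 1 ≤ k ≤ p.
Consider xy^0z = xz = a^{p-k} b^p. Since k ≥ 1, the a-count p-k is less than p, so i ≥ j fails; thus xz ∉ L.
This is a contradiction; hence L is not regular.

a^{p-k} b^p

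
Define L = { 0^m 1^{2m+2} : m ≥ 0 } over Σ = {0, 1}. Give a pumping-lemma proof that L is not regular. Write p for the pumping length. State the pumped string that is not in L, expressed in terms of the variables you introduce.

Assume L is regular; let p be its pumping constant.
Let w = 0^p 1^{2p+2} ∈ L; note |w| = 3p+2 ≥ p.
The pumping lemma gives a decomposition w = xyz where |xy| ≤ p and |y| ≥ 1.
The first p characters of w are 0's, so xy (and hence y) consists only of 0's. Write y = 0^k, 1 ≤ k ≤ p.
Pump with i = 2: xy^2z = 0^{p+k} 1^{2p+2}. For this to lie in L we would need 2p+2 = 2(p+k)+2, which forces k = 0. But k ≥ 1, so xy^2z ∉ L.
Contradiction. Therefore L is not regular.

0^{p+k} 1^{2p+2}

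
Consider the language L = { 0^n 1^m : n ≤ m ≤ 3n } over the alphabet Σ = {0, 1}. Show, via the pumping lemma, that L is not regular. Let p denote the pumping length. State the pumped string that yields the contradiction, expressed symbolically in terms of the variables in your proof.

0^{p+k} 1^p

Assume L is regular; let p be its pumping constant.
Take w = 0^p 1^p ∈ L (since p ≤ p ≤ 3p), with |w| = 2p ≥ p.
The pumping lemma gives a decomposition w = xyz where |xy| ≤ p and |y| ≥ 1.
Because |xy| ≤ p and w begins with p copies of 0, we have y = 0^k with 1 ≤ k ≤ p.
Pump with i = 2: xy^2z = 0^{p+k} 1^p. Now n = p+k > p = m, so the condition n ≤ m fails. Thus xy^2z ∉ L.
Contradiction. Therefore L is not regular.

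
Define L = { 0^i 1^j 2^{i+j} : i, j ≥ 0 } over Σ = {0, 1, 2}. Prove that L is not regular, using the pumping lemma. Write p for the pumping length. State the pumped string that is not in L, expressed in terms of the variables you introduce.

Toward a contradiction, assume L is regular with pumping length p.
Take w = 0^p 1^p 2^{2p} ∈ L (with i=j=p, i+j=2p), |w| = 4p ≥ p.
Write w = xyz as guaranteed by the lemma, with |xy| ≤ p and |y| > 0.
Because |xy| ≤ p and w begins with p copies of 0, we have y = 0^k with 1 ≤ k ≤ p.
Consider xy^2z = 0^{p+k} 1^p 2^{2p}. Now the 0- and 1-counts sum to 2p+k, but the 2-count is 2p ≠ 2p+k. So xy^2z ∉ L.
This is a contradiction; hence L is not regular.

0^{p+k} 1^p 2^{2p}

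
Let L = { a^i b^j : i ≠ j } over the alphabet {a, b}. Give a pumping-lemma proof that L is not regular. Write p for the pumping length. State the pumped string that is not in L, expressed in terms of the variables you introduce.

Toward a contradiction, assume L is regular with pumping length p.
Choose w = a^p b^{p+p!}. Since p ≠ p+p!, w ∈ L; and |w| ≥ p.
By the pumping lemma, w = xyz with |xy| ≤ p and |y| ≥ 1.
Because |xy| ≤ p and w begins with p copies of a, we have y = a^k with 1 ≤ k ≤ p.
Since 1 ≤ k ≤ p, k divides p!; set t = 1 + p!/k. Then xy^t z has p + (p!/k)·k = p + p! copies of a. Now the a-count equals the b-count, so i ≠ j fails. So xy^t z = a^{p+p!} b^{p+p!} ∉ L.
This is a contradiction; hence L is not regular.

a^{p+p!} b^{p+p!}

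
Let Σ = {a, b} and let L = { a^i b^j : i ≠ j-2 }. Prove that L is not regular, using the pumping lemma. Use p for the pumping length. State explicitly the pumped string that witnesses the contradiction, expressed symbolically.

a^{p+p!} b^{p+p!+2}

Suppose for contradiction that L is regular, and let p be the pumping length.
Choose w = a^p b^{p+p!+2}. Since p ≠ (p+p!+2)-2 = p+p!, w ∈ L; and |w| ≥ p.
By the pumping lemma, w = xyz with |xy| ≤ p and |y| > 0.
Because |xy| ≤ p and w begins with p copies of a, we have y = a^k with 1 ≤ k ≤ p.
Since 1 ≤ k ≤ p, k divides p!; set t = 1 + p!/k. Then xy^t z has p + (p!/k)·k = p + p! copies of a. Now the a-count is p+p! and (b-count)-2 = (p+p!+2)-2 = p+p!, so i ≠ j-2 fails. So xy^t z = a^{p+p!} b^{p+p!+2} ∉ L.
This contradicts the pumping lemma, so L is not regular.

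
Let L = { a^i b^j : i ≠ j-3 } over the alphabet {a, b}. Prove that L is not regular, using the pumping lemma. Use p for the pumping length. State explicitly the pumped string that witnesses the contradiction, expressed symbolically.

Assume L is regular. Let p be the pumping length given by the pumping lemma.
Choose w = a^p b^{p+p!+3}. Since p ≠ (p+p!+3)-3 = p+p!, w ∈ L; and |w| ≥ p.
The pumping lemma gives a decomposition w = xyz where |xy| ≤ p and |y| ≥ 1.
The first p characters of w are a's, so xy (and hence y) consists only of a's. Write y = a^k, 1 ≤ k ≤ p.
Since 1 ≤ k ≤ p, k divides p!; set t = 1 + p!/k. Then xy^t z has p + (p!/k)·k = p + p! copies of a. Now the a-count is p+p! and (b-count)-3 = (p+p!+3)-3 = p+p!, so i ≠ j-3 fails. So xy^t z = a^{p+p!} b^{p+p!+3} ∉ L.
This is a contradiction; hence L is not regular.

a^{p+p!} b^{p+p!+3}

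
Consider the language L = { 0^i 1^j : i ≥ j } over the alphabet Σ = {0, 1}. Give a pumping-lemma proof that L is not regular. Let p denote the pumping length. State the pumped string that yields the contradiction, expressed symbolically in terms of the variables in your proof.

0^{p-k} 1^p

Assume L is regular. Let p be the pumping length given by the pumping lemma.
Choose w = 0^p 1^p ∈ L, with |w| = 2p ≥ p.
The pumping lemma gives a decomposition w = xyz where |xy| ≤ p and |y| ≥ 1.
Since the first p symbols of w are all 0's and |xy| ≤ p, y lies entirely in the leading 0-block: y = 0^k for some k with 1 ≤ k ≤ p.
Consider xy^0z = xz = 0^{p-k} 1^p. Since k ≥ 1, the 0-count p-k is less than p, so i ≥ j fails; thus xz ∉ L.
This contradicts the pumping lemma, so L is not regular.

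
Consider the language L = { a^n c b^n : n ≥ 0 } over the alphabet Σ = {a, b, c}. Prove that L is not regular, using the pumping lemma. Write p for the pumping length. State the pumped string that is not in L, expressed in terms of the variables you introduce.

Suppose for contradiction that L is regular, and let p be the pumping length.
Take w = a^p c b^p ∈ L with |w| = 2p+1 ≥ p.
By the pumping lemma, w = xyz with |xy| ≤ p and |y| ≥ 1.
Since the first p symbols of w are all a's and |xy| ≤ p, y lies entirely in the leading a-block: y = a^k for some k with 1 ≤ k ≤ p.
Pump with i = 2: xy^2z = a^{p+k} c b^p, which would require p+k = p. But k ≥ 1, so xy^2z ∉ L.
This is a contradiction; hence L is not regular.

a^{p+k} c b^p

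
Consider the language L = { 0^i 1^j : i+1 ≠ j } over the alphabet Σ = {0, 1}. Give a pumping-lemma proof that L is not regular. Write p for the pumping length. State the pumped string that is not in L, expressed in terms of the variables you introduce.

Toward a contradiction, assume L is regular with pumping length p.
Choose w = 0^p 1^{p+p!+1}. Since p ≠ (p+p!+1)-1 = p+p!, w ∈ L; and |w| ≥ p.
Write w = xyz as guaranteed by the lemma, with |xy| ≤ p and |y| > 0.
Since the first p symbols of w are all 0's and |xy| ≤ p, y lies entirely in the leading 0-block: y = 0^k for some k with 1 ≤ k ≤ p.
Since 1 ≤ k ≤ p, k divides p!; set t = 1 + p!/k. Then xy^t z has p + (p!/k)·k = p + p! copies of 0. Now the 0-count is p+p! and (1-count)-1 = (p+p!+1)-1 = p+p!, so i+1 ≠ j fails. So xy^t z = 0^{p+p!} 1^{p+p!+1} ∉ L.
This contradicts the pumping lemma, so L is not regular.

0^{p+p!} 1^{p+p!+1}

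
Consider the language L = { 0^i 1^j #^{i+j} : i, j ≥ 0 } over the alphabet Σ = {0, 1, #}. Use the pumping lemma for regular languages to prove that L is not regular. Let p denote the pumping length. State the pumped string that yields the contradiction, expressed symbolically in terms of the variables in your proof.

Toward a contradiction, assume L is regular with pumping length p.
Take w = 0^p 1^p #^{2p} ∈ L (with i=j=p, i+j=2p), |w| = 4p ≥ p.
The pumping lemma gives a decomposition w = xyz where |xy| ≤ p and y is nonempty.
Since the first p symbols of w are all 0's and |xy| ≤ p, y lies entirely in the leading 0-block: y = 0^k for some k with 1 ≤ k ≤ p.
Consider xy^2z = 0^{p+k} 1^p #^{2p}. Now the 0- and 1-counts sum to 2p+k, but the #-count is 2p ≠ 2p+k. So xy^2z ∉ L.
This is a contradiction; hence L is not regular.

0^{p+k} 1^p #^{2p}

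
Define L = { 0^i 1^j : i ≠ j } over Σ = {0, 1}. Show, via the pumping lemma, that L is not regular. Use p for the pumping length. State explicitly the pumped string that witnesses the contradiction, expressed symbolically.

Assume L is regular; let p be its pumping constant.
Choose w = 0^p 1^{p+p!}. Since p ≠ p+p!, w ∈ L; and |w| ≥ p.
By the pumping lemma, w = xyz with |xy| ≤ p and y is nonempty.
Since the first p symbols of w are all 0's and |xy| ≤ p, y lies entirely in the leading 0-block: y = 0^k for some k with 1 ≤ k ≤ p.
Since 1 ≤ k ≤ p, k divides p!; set t = 1 + p!/k. Then xy^t z has p + (p!/k)·k = p + p! copies of 0. Now the 0-count equals the 1-count, so i ≠ j fails. So xy^t z = 0^{p+p!} 1^{p+p!} ∉ L.
This contradicts the pumping lemma, so L is not regular.

0^{p+p!} 1^{p+p!}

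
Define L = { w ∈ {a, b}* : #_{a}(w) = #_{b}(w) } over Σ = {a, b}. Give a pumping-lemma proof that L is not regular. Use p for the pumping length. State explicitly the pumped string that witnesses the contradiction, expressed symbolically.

a^{p+k} b^p

Suppose for contradiction that L is regular, and let p be the pumping length.
Choose w = a^p b^p ∈ L with |w| = 2p ≥ p.
Write w = xyz as guaranteed by the lemma, with |xy| ≤ p and |y| ≥ 1.
Because |xy| ≤ p and w begins with p copies of a, we have y = a^k with 1 ≤ k ≤ p.
Pump with i = 2: xy^2z = a^{p+k} b^p has p+k occurrences of a but only p of b. Since k ≥ 1 the counts differ, so xy^2z ∉ L.
This contradicts the pumping lemma, so L is not regular.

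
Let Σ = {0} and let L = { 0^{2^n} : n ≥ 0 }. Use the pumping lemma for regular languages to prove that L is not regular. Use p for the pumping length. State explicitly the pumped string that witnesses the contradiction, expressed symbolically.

0^{2^p+k}

Assume L is regular; let p be its pumping constant.
Take w = 0^{2^p} ∈ L with |w| = 2^p ≥ p.
By the pumping lemma, w = xyz with |xy| ≤ p and |y| ≥ 1.
Then y = 0^k for some k with 1 ≤ k ≤ p.
Pump with i = 2: xy^2z = 0^{2^p+k}. Since 1 ≤ k ≤ p < 2^p, we have 2^p < 2^p+k < 2^{p+1}, so 2^p+k is not a power of 2. So xy^2z ∉ L.
Contradiction. Therefore L is not regular.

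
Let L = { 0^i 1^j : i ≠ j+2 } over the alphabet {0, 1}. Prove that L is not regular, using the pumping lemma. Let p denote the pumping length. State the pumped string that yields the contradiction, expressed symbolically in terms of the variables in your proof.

0^{p+p!} 1^{p+p!-2}

Assume L is regular. Let p be the pumping length given by the pumping lemma.
Choose w = 0^p 1^{p+p!-2}. Since p ≠ (p+p!-2)+2 = p+p!, w ∈ L; and |w| ≥ p.
By the pumping lemma, w = xyz with |xy| ≤ p and |y| ≥ 1.
Since the first p symbols of w are all 0's and |xy| ≤ p, y lies entirely in the leading 0-block: y = 0^k for some k with 1 ≤ k ≤ p.
Since 1 ≤ k ≤ p, k divides p!; set t = 1 + p!/k. Then xy^t z has p + (p!/k)·k = p + p! copies of 0. Now the 0-count is p+p! and (1-count)+2 = (p+p!-2)+2 = p+p!, so i ≠ j+2 fails. So xy^t z = 0^{p+p!} 1^{p+p!-2} ∉ L.
Contradiction. Therefore L is not regular.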